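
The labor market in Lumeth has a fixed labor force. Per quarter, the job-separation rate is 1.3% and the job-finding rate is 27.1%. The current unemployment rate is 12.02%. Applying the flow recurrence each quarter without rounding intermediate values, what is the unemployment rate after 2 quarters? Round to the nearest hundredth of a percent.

With a fixed labor force, u_{t+1} = u_t + s·(1−u_t) − f·u_t = u_t·(1−s−f) + s.
Here 1−s−f = 0.716 and s = 0.013.
u_1 = 0.120200 × 0.716 + 0.013 = 0.099063.
u_2 = 0.099063 × 0.716 + 0.013 = 0.083929.

Unemployment rate after two quarters ≈ 8.39%.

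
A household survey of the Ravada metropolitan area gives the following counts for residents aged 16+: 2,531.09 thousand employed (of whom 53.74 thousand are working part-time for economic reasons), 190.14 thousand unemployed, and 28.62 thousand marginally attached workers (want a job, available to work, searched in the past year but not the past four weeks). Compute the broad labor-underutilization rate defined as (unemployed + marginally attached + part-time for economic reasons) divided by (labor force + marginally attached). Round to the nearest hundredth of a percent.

Labor force = 2,531.09 + 190.14 = 2,721.23 thousand.
Numerator = 190.14 + 28.62 + 53.74 = 272.50 thousand.
Denominator = 2,721.23 + 28.62 = 2,749.85 thousand.
Broad rate = 272.50 / 2,749.85 = 9.91%.

Broad underutilization rate ≈ 9.91%.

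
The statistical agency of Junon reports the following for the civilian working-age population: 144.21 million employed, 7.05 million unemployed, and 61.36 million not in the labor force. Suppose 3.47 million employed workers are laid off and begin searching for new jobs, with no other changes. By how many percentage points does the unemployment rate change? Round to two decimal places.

Initially, labor force = 144.21 + 7.05 = 151.26 million, so u = 7.05/151.26 = 4.66%.
After the change, employed falls and unemployed rises by 3.47; labor force unchanged → E = 140.74, U = 10.52, labor force = 151.26 million.
New unemployment rate = 10.52 / 151.26 = 6.95%.
Change = 6.95% − 4.66% = +2.29 percentage points.

The unemployment rate changes by +2.29 percentage points.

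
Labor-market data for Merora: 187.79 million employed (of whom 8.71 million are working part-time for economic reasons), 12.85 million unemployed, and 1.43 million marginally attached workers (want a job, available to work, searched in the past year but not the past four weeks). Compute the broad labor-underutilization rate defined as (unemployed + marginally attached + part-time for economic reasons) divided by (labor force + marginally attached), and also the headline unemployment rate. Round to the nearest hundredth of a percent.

Broad underutilization rate ≈ 11.38%; headline unemployment rate ≈ 6.40%.

Labor force = 187.79 + 12.85 = 200.64 million.
Numerator = 12.85 + 1.43 + 8.71 = 22.99 million.
Denominator = 200.64 + 1.43 = 202.07 million.
Broad rate = 22.99 / 202.07 = 11.38%.
Headline unemployment rate = 12.85 / 200.64 = 6.40%.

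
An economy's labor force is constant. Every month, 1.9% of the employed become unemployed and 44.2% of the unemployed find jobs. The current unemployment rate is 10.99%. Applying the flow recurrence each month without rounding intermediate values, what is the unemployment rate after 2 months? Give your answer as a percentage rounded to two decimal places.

Unemployment rate after two months ≈ 6.12%.

With a fixed labor force, u_{t+1} = u_t + s·(1−u_t) − f·u_t = u_t·(1−s−f) + s.
Here 1−s−f = 0.539 and s = 0.019.
u_1 = 0.109900 × 0.539 + 0.019 = 0.078236.
u_2 = 0.078236 × 0.539 + 0.019 = 0.061169.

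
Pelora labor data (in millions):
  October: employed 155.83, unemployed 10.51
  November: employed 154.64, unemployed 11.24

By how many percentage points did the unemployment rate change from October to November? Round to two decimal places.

The unemployment rate changed by +0.46 percentage points.

October: labor force = 155.83 + 10.51 = 166.34; u = 10.51/166.34 = 6.32%.
November: labor force = 154.64 + 11.24 = 165.88; u = 11.24/165.88 = 6.78%.
Change = 6.78% − 6.32% = +0.46 pp.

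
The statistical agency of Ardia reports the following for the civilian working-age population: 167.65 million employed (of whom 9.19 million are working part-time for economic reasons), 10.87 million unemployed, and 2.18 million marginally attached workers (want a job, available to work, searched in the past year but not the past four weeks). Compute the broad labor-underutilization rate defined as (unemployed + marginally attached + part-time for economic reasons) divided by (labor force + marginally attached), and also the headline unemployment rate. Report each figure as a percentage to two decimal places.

Broad underutilization rate ≈ 12.31%; headline unemployment rate ≈ 6.09%.

Labor force = 167.65 + 10.87 = 178.52 million.
Numerator = 10.87 + 2.18 + 9.19 = 22.24 million.
Denominator = 178.52 + 2.18 = 180.70 million.
Broad rate = 22.24 / 180.70 = 12.31%.
Headline unemployment rate = 10.87 / 178.52 = 6.09%.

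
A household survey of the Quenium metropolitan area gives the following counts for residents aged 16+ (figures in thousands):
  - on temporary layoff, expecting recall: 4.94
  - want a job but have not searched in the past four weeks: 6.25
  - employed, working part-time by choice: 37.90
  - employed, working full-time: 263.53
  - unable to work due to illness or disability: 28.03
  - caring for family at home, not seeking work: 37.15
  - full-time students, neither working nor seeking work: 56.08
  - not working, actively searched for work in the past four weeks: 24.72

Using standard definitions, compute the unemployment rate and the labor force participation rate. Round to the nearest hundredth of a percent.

Employed = 37.90 + 263.53 = 301.43 thousand.
Unemployed = 4.94 + 24.72 = 29.66 thousand (jobless and actively searching, or on temporary layoff).
Labor force = 301.43 + 29.66 = 331.09 thousand.
Not in labor force = 6.25 + 28.03 + 37.15 + 56.08 = 127.51 thousand (those not working and not actively searching are outside the labor force — including those who want a job but have given up searching).
Civilian working-age population = 331.09 + 127.51 = 458.60 thousand.
Unemployment rate = 29.66 / 331.09 = 8.96%.
Labor force participation rate = 331.09 / 458.60 = 72.20%.

Unemployment rate ≈ 8.96%; labor force participation rate ≈ 72.20%.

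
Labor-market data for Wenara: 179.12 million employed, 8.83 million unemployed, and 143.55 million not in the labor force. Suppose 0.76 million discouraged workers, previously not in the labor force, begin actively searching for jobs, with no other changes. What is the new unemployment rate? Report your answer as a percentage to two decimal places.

Initially, labor force = 179.12 + 8.83 = 187.95 million, so u = 8.83/187.95 = 4.70%.
After the change, unemployed and labor force both rise by 0.76 → E = 179.12, U = 9.59, labor force = 188.71 million.
New unemployment rate = 9.59 / 188.71 = 5.08%.

New unemployment rate ≈ 5.08%.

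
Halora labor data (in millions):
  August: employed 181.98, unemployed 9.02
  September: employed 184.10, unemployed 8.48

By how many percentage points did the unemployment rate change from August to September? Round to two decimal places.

August: labor force = 181.98 + 9.02 = 191.00; u = 9.02/191.00 = 4.72%.
September: labor force = 184.10 + 8.48 = 192.58; u = 8.48/192.58 = 4.40%.
Change = 4.40% − 4.72% = −0.32 pp.

The unemployment rate changed by −0.32 percentage points.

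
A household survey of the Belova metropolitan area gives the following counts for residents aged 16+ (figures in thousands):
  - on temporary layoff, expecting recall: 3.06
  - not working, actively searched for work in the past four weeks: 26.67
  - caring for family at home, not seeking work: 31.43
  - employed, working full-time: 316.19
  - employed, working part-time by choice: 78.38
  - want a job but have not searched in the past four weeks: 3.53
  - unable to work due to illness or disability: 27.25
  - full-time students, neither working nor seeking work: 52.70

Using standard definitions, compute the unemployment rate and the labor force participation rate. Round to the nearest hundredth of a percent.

Unemployment rate ≈ 7.01%; labor force participation rate ≈ 78.69%.

Employed = 316.19 + 78.38 = 394.57 thousand.
Unemployed = 3.06 + 26.67 = 29.73 thousand (jobless and actively searching, or on temporary layoff).
Labor force = 394.57 + 29.73 = 424.30 thousand.
Not in labor force = 31.43 + 3.53 + 27.25 + 52.70 = 114.91 thousand (those not working and not actively searching are outside the labor force — including those who want a job but have given up searching).
Civilian working-age population = 424.30 + 114.91 = 539.21 thousand.
Unemployment rate = 29.73 / 424.30 = 7.01%.
Labor force participation rate = 424.30 / 539.21 = 78.69%.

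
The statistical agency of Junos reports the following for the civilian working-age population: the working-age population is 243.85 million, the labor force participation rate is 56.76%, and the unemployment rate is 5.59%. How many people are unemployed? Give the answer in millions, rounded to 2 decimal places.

Labor force = 0.5676 × 243.85 = 138.41 million.
Unemployed = 0.0559 × 138.41 ≈ 7.74 million.

About 7.74 million are unemployed.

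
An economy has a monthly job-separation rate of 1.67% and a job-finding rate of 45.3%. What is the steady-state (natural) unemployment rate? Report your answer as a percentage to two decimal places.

Steady-state unemployment rate ≈ 3.56%.

At steady state the flows balance: s·E = f·U, so U/(E+U) = s/(s+f).
u* = 1.67 / (1.67 + 45.3) = 1.67 / 46.97 = 3.56%.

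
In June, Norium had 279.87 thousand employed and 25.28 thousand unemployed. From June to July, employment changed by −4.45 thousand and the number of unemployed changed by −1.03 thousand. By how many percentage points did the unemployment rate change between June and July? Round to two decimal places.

June: labor force = 279.87 + 25.28 = 305.15; u = 25.28/305.15 = 8.28%.
July: labor force = 275.42 + 24.25 = 299.67; u = 24.25/299.67 = 8.09%.
Change = 8.09% − 8.28% = −0.19 pp.

The unemployment rate changed by −0.19 percentage points.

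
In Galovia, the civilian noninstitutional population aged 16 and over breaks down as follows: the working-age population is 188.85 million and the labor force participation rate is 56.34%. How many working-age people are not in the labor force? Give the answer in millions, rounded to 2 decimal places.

About 82.45 million are not in the labor force.

Share not in the labor force = 1 − 0.5634 = 0.4366.
Not in labor force = 0.4366 × 188.85 ≈ 82.45 million.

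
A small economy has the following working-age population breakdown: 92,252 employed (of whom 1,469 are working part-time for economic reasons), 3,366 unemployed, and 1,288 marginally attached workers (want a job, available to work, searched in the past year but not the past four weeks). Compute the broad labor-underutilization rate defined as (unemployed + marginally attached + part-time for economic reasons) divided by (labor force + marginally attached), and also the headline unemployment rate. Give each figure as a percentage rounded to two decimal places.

Broad underutilization rate ≈ 6.32%; headline unemployment rate ≈ 3.52%.

Labor force = 92,252 + 3,366 = 95,618.
Numerator = 3,366 + 1,288 + 1,469 = 6,123.
Denominator = 95,618 + 1,288 = 96,906.
Broad rate = 6,123 / 96,906 = 6.32%.
Headline unemployment rate = 3,366 / 95,618 = 3.52%.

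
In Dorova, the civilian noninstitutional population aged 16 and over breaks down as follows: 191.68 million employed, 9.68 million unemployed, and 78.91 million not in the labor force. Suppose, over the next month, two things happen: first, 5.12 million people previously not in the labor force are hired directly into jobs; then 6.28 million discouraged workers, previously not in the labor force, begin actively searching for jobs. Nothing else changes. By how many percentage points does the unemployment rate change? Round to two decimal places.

The unemployment rate changes by +2.69 percentage points.

Initially, labor force = 191.68 + 9.68 = 201.36 million, so u = 9.68/201.36 = 4.81%.
After the first change, employed and labor force both rise by 5.12; unemployed unchanged → E = 196.80, U = 9.68, labor force = 206.48 million.
After the second change, unemployed and labor force both rise by 6.28 → E = 196.80, U = 15.96, labor force = 212.76 million.
New unemployment rate = 15.96 / 212.76 = 7.50%.
Change = 7.50% − 4.81% = +2.69 percentage points.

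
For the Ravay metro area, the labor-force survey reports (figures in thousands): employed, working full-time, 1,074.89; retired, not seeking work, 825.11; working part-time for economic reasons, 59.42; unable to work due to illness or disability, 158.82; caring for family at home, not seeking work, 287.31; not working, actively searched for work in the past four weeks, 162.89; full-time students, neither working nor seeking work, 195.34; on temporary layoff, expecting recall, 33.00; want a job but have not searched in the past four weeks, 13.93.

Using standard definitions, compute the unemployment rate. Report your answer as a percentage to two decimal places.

Unemployment rate ≈ 14.73%.

Employed = 1,074.89 + 59.42 = 1,134.31 thousand (anyone who worked, including part-time for economic reasons, counts as employed).
Unemployed = 162.89 + 33.00 = 195.89 thousand (jobless and actively searching, or on temporary layoff).
Labor force = 1,134.31 + 195.89 = 1,330.20 thousand.
Unemployment rate = 195.89 / 1,330.20 = 14.73%.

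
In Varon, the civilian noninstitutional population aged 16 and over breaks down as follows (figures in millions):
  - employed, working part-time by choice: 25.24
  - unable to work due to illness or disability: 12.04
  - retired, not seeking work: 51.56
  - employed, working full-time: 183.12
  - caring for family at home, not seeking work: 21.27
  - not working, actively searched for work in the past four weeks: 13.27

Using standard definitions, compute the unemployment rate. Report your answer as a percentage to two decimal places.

Unemployment rate ≈ 5.99%.

Employed = 25.24 + 183.12 = 208.36 million.
Unemployed = 13.27 million.
Labor force = 208.36 + 13.27 = 221.63 million.
Unemployment rate = 13.27 / 221.63 = 5.99%.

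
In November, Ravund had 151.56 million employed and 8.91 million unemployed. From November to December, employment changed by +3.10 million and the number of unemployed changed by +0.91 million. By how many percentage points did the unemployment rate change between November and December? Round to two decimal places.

The unemployment rate changed by +0.42 percentage points.

November: labor force = 151.56 + 8.91 = 160.47; u = 8.91/160.47 = 5.55%.
December: labor force = 154.66 + 9.82 = 164.48; u = 9.82/164.48 = 5.97%.
Change = 5.97% − 5.55% = +0.42 pp.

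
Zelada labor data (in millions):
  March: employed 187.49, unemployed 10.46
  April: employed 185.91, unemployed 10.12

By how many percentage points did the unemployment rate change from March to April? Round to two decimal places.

March: labor force = 187.49 + 10.46 = 197.95; u = 10.46/197.95 = 5.28%.
April: labor force = 185.91 + 10.12 = 196.03; u = 10.12/196.03 = 5.16%.
Change = 5.16% − 5.28% = −0.12 pp.

The unemployment rate changed by −0.12 percentage points.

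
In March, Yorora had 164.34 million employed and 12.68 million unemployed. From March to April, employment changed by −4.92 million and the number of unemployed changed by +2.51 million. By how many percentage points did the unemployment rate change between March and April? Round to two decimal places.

March: labor force = 164.34 + 12.68 = 177.02; u = 12.68/177.02 = 7.16%.
April: labor force = 159.42 + 15.19 = 174.61; u = 15.19/174.61 = 8.70%.
Change = 8.70% − 7.16% = +1.54 pp.

The unemployment rate changed by +1.54 percentage points.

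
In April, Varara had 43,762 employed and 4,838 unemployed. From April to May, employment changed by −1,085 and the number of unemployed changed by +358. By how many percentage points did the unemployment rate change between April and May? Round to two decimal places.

The unemployment rate changed by +0.90 percentage points.

April: labor force = 43,762 + 4,838 = 48,600; u = 4,838/48,600 = 9.95%.
May: labor force = 42,677 + 5,196 = 47,873; u = 5,196/47,873 = 10.85%.
Change = 10.85% − 9.95% = +0.90 pp.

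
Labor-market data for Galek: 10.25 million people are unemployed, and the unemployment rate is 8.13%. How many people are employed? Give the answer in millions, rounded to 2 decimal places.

About 115.83 million are employed.

Labor force = U / u = 10.25 / 0.0813 ≈ 126.08 million.
Employed = labor force − unemployed = 126.08 − 10.25 = 115.83 million.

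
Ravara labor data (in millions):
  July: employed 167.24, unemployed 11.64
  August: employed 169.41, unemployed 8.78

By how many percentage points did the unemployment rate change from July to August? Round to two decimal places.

The unemployment rate changed by −1.58 percentage points.

July: labor force = 167.24 + 11.64 = 178.88; u = 11.64/178.88 = 6.51%.
August: labor force = 169.41 + 8.78 = 178.19; u = 8.78/178.19 = 4.93%.
Change = 4.93% − 6.51% = −1.58 pp.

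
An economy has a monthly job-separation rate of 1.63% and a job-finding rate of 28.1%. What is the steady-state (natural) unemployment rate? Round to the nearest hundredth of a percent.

Steady-state unemployment rate ≈ 5.48%.

At steady state the flows balance: s·E = f·U, so U/(E+U) = s/(s+f).
u* = 1.63 / (1.63 + 28.1) = 1.63 / 29.73 = 5.48%.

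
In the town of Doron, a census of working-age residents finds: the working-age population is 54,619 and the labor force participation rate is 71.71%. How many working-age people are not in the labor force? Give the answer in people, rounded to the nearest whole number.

Share not in the labor force = 1 − 0.7171 = 0.2829.
Not in labor force = 0.2829 × 54,619 ≈ 15,452.

About 15,452 are not in the labor force.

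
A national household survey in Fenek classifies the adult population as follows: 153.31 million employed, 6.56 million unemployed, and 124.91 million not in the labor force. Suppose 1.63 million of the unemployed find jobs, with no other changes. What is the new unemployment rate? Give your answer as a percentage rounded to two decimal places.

Initially, labor force = 153.31 + 6.56 = 159.87 million, so u = 6.56/159.87 = 4.10%.
After the change, unemployed falls and employed rises by 1.63; labor force unchanged → E = 154.94, U = 4.93, labor force = 159.87 million.
New unemployment rate = 4.93 / 159.87 = 3.08%.

New unemployment rate ≈ 3.08%.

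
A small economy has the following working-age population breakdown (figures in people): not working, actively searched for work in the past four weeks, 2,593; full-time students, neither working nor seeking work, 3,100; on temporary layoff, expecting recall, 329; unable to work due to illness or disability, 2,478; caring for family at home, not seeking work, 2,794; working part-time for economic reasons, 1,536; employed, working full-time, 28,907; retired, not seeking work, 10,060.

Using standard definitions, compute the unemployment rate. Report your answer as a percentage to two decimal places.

Unemployment rate ≈ 8.76%.

Employed = 1,536 + 28,907 = 30,443 (anyone who worked, including part-time for economic reasons, counts as employed).
Unemployed = 2,593 + 329 = 2,922 (jobless and actively searching, or on temporary layoff).
Labor force = 30,443 + 2,922 = 33,365.
Unemployment rate = 2,922 / 33,365 = 8.76%.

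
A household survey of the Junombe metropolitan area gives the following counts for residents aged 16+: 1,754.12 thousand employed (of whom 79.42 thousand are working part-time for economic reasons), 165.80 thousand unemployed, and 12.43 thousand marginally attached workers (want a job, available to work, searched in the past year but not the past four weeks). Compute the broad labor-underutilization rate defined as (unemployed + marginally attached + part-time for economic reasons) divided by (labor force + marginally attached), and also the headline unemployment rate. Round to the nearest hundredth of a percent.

Broad underutilization rate ≈ 13.33%; headline unemployment rate ≈ 8.64%.

Labor force = 1,754.12 + 165.80 = 1,919.92 thousand.
Numerator = 165.80 + 12.43 + 79.42 = 257.65 thousand.
Denominator = 1,919.92 + 12.43 = 1,932.35 thousand.
Broad rate = 257.65 / 1,932.35 = 13.33%.
Headline unemployment rate = 165.80 / 1,919.92 = 8.64%.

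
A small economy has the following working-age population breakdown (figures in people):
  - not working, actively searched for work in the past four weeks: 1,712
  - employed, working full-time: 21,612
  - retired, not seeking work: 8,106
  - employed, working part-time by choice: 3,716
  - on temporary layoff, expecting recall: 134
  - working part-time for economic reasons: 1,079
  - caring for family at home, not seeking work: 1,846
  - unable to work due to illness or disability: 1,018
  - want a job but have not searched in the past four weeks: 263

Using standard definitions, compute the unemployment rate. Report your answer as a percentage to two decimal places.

Unemployment rate ≈ 6.53%.

Employed = 21,612 + 3,716 + 1,079 = 26,407 (anyone who worked, including part-time for economic reasons, counts as employed).
Unemployed = 1,712 + 134 = 1,846 (jobless and actively searching, or on temporary layoff).
Labor force = 26,407 + 1,846 = 28,253.
Unemployment rate = 1,846 / 28,253 = 6.53%.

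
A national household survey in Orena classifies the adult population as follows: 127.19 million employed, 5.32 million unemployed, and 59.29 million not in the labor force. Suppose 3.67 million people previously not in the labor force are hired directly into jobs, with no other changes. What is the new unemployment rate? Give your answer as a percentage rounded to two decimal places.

Initially, labor force = 127.19 + 5.32 = 132.51 million, so u = 5.32/132.51 = 4.01%.
After the change, employed and labor force both rise by 3.67; unemployed unchanged → E = 130.86, U = 5.32, labor force = 136.18 million.
New unemployment rate = 5.32 / 136.18 = 3.91%.

New unemployment rate ≈ 3.91%.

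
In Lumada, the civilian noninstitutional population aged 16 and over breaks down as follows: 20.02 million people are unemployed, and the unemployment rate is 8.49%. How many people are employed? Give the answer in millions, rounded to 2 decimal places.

About 215.79 million are employed.

Labor force = U / u = 20.02 / 0.0849 ≈ 235.81 million.
Employed = labor force − unemployed = 235.81 − 20.02 = 215.79 million.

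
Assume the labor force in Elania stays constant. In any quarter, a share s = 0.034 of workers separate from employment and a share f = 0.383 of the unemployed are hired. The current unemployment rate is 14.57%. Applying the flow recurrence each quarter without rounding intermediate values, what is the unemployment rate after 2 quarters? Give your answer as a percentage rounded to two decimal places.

With a fixed labor force, u_{t+1} = u_t + s·(1−u_t) − f·u_t = u_t·(1−s−f) + s.
Here 1−s−f = 0.583 and s = 0.034.
u_1 = 0.145700 × 0.583 + 0.034 = 0.118943.
u_2 = 0.118943 × 0.583 + 0.034 = 0.103344.

Unemployment rate after two quarters ≈ 10.33%.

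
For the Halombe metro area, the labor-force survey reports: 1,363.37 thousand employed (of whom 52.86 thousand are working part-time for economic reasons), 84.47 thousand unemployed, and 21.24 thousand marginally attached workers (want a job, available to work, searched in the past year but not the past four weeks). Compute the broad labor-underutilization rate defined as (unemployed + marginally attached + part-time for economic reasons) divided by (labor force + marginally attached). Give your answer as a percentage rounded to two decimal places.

Labor force = 1,363.37 + 84.47 = 1,447.84 thousand.
Numerator = 84.47 + 21.24 + 52.86 = 158.57 thousand.
Denominator = 1,447.84 + 21.24 = 1,469.08 thousand.
Broad rate = 158.57 / 1,469.08 = 10.79%.

Broad underutilization rate ≈ 10.79%.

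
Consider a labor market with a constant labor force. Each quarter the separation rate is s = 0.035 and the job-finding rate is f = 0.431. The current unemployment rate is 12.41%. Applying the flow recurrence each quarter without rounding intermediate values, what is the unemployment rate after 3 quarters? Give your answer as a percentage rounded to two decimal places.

Unemployment rate after three quarters ≈ 8.26%.

With a fixed labor force, u_{t+1} = u_t + s·(1−u_t) − f·u_t = u_t·(1−s−f) + s.
Here 1−s−f = 0.534 and s = 0.035.
u_1 = 0.124100 × 0.534 + 0.035 = 0.101269.
u_2 = 0.101269 × 0.534 + 0.035 = 0.089078.
u_3 = 0.089078 × 0.534 + 0.035 = 0.082568.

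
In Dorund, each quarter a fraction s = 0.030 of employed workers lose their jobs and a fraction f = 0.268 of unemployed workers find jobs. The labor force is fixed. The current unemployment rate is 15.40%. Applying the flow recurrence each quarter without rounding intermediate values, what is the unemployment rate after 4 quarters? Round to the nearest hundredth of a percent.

With a fixed labor force, u_{t+1} = u_t + s·(1−u_t) − f·u_t = u_t·(1−s−f) + s.
Here 1−s−f = 0.702 and s = 0.030.
u_1 = 0.154000 × 0.702 + 0.030 = 0.138108.
u_2 = 0.138108 × 0.702 + 0.030 = 0.126952.
u_3 = 0.126952 × 0.702 + 0.030 = 0.119120.
u_4 = 0.119120 × 0.702 + 0.030 = 0.113622.

Unemployment rate after four quarters ≈ 11.36%.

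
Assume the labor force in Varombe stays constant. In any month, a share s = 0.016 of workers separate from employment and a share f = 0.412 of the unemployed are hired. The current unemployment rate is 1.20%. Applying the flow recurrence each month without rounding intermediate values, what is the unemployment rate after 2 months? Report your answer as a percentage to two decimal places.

Unemployment rate after two months ≈ 2.91%.

With a fixed labor force, u_{t+1} = u_t + s·(1−u_t) − f·u_t = u_t·(1−s−f) + s.
Here 1−s−f = 0.572 and s = 0.016.
u_1 = 0.012000 × 0.572 + 0.016 = 0.022864.
u_2 = 0.022864 × 0.572 + 0.016 = 0.029078.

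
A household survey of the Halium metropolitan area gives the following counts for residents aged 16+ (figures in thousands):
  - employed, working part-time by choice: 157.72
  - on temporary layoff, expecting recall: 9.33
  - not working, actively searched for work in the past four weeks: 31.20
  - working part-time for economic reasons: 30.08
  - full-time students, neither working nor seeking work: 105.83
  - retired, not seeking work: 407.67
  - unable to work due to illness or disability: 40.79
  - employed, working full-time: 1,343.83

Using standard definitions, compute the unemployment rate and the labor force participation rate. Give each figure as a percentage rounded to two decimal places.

Unemployment rate ≈ 2.58%; labor force participation rate ≈ 73.93%.

Employed = 157.72 + 30.08 + 1,343.83 = 1,531.63 thousand (anyone who worked, including part-time for economic reasons, counts as employed).
Unemployed = 9.33 + 31.20 = 40.53 thousand (jobless and actively searching, or on temporary layoff).
Labor force = 1,531.63 + 40.53 = 1,572.16 thousand.
Not in labor force = 105.83 + 407.67 + 40.79 = 554.29 thousand (those not working and not actively searching are outside the labor force).
Civilian working-age population = 1,572.16 + 554.29 = 2,126.45 thousand.
Unemployment rate = 40.53 / 1,572.16 = 2.58%.
Labor force participation rate = 1,572.16 / 2,126.45 = 73.93%.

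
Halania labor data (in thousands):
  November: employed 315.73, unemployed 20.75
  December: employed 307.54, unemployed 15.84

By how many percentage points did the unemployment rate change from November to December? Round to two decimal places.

November: labor force = 315.73 + 20.75 = 336.48; u = 20.75/336.48 = 6.17%.
December: labor force = 307.54 + 15.84 = 323.38; u = 15.84/323.38 = 4.90%.
Change = 4.90% − 6.17% = −1.27 pp.

The unemployment rate changed by −1.27 percentage points.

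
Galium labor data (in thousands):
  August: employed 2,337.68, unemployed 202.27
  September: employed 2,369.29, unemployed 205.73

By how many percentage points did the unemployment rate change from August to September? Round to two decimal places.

The unemployment rate changed by +0.03 percentage points.

August: labor force = 2,337.68 + 202.27 = 2,539.95; u = 202.27/2,539.95 = 7.96%.
September: labor force = 2,369.29 + 205.73 = 2,575.02; u = 205.73/2,575.02 = 7.99%.
Change = 7.99% − 7.96% = +0.03 pp.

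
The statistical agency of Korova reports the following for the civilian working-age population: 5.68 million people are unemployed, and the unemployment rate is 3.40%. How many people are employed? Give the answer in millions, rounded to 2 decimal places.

About 161.38 million are employed.

Labor force = U / u = 5.68 / 0.0340 ≈ 167.06 million.
Employed = labor force − unemployed = 167.06 − 5.68 = 161.38 million.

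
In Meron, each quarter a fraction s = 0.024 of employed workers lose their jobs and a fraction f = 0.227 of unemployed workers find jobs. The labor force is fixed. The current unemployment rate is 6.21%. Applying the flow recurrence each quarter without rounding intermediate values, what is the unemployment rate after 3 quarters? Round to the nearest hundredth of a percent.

Unemployment rate after three quarters ≈ 8.15%.

With a fixed labor force, u_{t+1} = u_t + s·(1−u_t) − f·u_t = u_t·(1−s−f) + s.
Here 1−s−f = 0.749 and s = 0.024.
u_1 = 0.062100 × 0.749 + 0.024 = 0.070513.
u_2 = 0.070513 × 0.749 + 0.024 = 0.076814.
u_3 = 0.076814 × 0.749 + 0.024 = 0.081534.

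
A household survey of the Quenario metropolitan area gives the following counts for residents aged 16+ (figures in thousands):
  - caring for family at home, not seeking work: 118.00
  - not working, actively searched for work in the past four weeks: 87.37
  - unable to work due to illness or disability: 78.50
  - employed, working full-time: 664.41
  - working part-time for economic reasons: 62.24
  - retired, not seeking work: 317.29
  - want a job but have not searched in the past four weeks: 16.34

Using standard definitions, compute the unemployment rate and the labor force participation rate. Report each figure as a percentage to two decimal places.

Unemployment rate ≈ 10.73%; labor force participation rate ≈ 60.56%.

Employed = 664.41 + 62.24 = 726.65 thousand (anyone who worked, including part-time for economic reasons, counts as employed).
Unemployed = 87.37 thousand.
Labor force = 726.65 + 87.37 = 814.02 thousand.
Not in labor force = 118.00 + 78.50 + 317.29 + 16.34 = 530.13 thousand (those not working and not actively searching are outside the labor force — including those who want a job but have given up searching).
Civilian working-age population = 814.02 + 530.13 = 1,344.15 thousand.
Unemployment rate = 87.37 / 814.02 = 10.73%.
Labor force participation rate = 814.02 / 1,344.15 = 60.56%.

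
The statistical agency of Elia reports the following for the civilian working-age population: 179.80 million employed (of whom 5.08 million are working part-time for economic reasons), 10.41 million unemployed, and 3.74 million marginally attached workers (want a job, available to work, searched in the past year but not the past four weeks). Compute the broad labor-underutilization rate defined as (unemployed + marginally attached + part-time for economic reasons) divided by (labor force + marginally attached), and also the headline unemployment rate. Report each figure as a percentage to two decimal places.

Broad underutilization rate ≈ 9.91%; headline unemployment rate ≈ 5.47%.

Labor force = 179.80 + 10.41 = 190.21 million.
Numerator = 10.41 + 3.74 + 5.08 = 19.23 million.
Denominator = 190.21 + 3.74 = 193.95 million.
Broad rate = 19.23 / 193.95 = 9.91%.
Headline unemployment rate = 10.41 / 190.21 = 5.47%.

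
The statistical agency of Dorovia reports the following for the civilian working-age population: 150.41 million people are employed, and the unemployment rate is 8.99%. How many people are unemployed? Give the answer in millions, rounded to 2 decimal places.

Let U be the number unemployed. The labor force is E + U, and U/(E+U) = 0.0899.
So U = 0.0899 × 150.41 / (1 − 0.0899) = 13.5219 / 0.9101 ≈ 14.86 million.

About 14.86 million are unemployed.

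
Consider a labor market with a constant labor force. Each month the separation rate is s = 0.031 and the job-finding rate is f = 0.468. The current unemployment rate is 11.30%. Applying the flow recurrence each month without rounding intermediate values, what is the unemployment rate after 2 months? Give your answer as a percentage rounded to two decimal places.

With a fixed labor force, u_{t+1} = u_t + s·(1−u_t) − f·u_t = u_t·(1−s−f) + s.
Here 1−s−f = 0.501 and s = 0.031.
u_1 = 0.113000 × 0.501 + 0.031 = 0.087613.
u_2 = 0.087613 × 0.501 + 0.031 = 0.074894.

Unemployment rate after two months ≈ 7.49%.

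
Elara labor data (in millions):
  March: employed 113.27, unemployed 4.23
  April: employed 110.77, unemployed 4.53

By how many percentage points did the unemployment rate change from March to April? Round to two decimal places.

The unemployment rate changed by +0.33 percentage points.

March: labor force = 113.27 + 4.23 = 117.50; u = 4.23/117.50 = 3.60%.
April: labor force = 110.77 + 4.53 = 115.30; u = 4.53/115.30 = 3.93%.
Change = 3.93% − 3.60% = +0.33 pp.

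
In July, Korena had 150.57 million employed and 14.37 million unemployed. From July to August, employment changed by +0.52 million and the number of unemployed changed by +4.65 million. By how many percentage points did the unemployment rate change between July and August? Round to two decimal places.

The unemployment rate changed by +2.47 percentage points.

July: labor force = 150.57 + 14.37 = 164.94; u = 14.37/164.94 = 8.71%.
August: labor force = 151.09 + 19.02 = 170.11; u = 19.02/170.11 = 11.18%.
Change = 11.18% − 8.71% = +2.47 pp.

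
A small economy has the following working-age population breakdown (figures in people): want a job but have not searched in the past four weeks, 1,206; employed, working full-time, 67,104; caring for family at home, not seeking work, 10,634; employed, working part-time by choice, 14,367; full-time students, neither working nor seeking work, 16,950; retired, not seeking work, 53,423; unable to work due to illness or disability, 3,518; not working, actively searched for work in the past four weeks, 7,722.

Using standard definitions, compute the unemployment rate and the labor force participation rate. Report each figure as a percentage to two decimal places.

Employed = 67,104 + 14,367 = 81,471.
Unemployed = 7,722.
Labor force = 81,471 + 7,722 = 89,193.
Not in labor force = 1,206 + 10,634 + 16,950 + 53,423 + 3,518 = 85,731 (those not working and not actively searching are outside the labor force — including those who want a job but have given up searching).
Civilian working-age population = 89,193 + 85,731 = 174,924.
Unemployment rate = 7,722 / 89,193 = 8.66%.
Labor force participation rate = 89,193 / 174,924 = 50.99%.

Unemployment rate ≈ 8.66%; labor force participation rate ≈ 50.99%.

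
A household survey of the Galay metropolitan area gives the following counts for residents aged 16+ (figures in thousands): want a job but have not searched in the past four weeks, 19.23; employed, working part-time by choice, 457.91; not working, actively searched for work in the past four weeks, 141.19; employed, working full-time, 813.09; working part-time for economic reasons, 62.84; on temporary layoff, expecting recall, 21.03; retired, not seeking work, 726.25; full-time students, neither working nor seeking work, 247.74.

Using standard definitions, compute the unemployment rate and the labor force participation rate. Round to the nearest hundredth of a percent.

Employed = 457.91 + 813.09 + 62.84 = 1,333.84 thousand (anyone who worked, including part-time for economic reasons, counts as employed).
Unemployed = 141.19 + 21.03 = 162.22 thousand (jobless and actively searching, or on temporary layoff).
Labor force = 1,333.84 + 162.22 = 1,496.06 thousand.
Not in labor force = 19.23 + 726.25 + 247.74 = 993.22 thousand (those not working and not actively searching are outside the labor force — including those who want a job but have given up searching).
Civilian working-age population = 1,496.06 + 993.22 = 2,489.28 thousand.
Unemployment rate = 162.22 / 1,496.06 = 10.84%.
Labor force participation rate = 1,496.06 / 2,489.28 = 60.10%.

Unemployment rate ≈ 10.84%; labor force participation rate ≈ 60.10%.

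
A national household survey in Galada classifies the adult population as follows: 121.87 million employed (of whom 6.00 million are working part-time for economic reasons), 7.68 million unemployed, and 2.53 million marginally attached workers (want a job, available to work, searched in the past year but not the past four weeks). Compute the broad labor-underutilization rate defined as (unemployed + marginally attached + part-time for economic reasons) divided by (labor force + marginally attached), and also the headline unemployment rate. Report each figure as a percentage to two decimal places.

Labor force = 121.87 + 7.68 = 129.55 million.
Numerator = 7.68 + 2.53 + 6.00 = 16.21 million.
Denominator = 129.55 + 2.53 = 132.08 million.
Broad rate = 16.21 / 132.08 = 12.27%.
Headline unemployment rate = 7.68 / 129.55 = 5.93%.

Broad underutilization rate ≈ 12.27%; headline unemployment rate ≈ 5.93%.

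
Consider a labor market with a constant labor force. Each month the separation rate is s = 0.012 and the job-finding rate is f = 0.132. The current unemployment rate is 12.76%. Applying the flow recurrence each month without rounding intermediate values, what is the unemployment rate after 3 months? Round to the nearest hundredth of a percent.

With a fixed labor force, u_{t+1} = u_t + s·(1−u_t) − f·u_t = u_t·(1−s−f) + s.
Here 1−s−f = 0.856 and s = 0.012.
u_1 = 0.127600 × 0.856 + 0.012 = 0.121226.
u_2 = 0.121226 × 0.856 + 0.012 = 0.115769.
u_3 = 0.115769 × 0.856 + 0.012 = 0.111098.

Unemployment rate after three months ≈ 11.11%.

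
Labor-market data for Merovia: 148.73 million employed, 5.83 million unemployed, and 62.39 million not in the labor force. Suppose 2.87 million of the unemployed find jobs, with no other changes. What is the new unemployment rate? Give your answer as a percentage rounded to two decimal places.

New unemployment rate ≈ 1.92%.

Initially, labor force = 148.73 + 5.83 = 154.56 million, so u = 5.83/154.56 = 3.77%.
After the change, unemployed falls and employed rises by 2.87; labor force unchanged → E = 151.60, U = 2.96, labor force = 154.56 million.
New unemployment rate = 2.96 / 154.56 = 1.92%.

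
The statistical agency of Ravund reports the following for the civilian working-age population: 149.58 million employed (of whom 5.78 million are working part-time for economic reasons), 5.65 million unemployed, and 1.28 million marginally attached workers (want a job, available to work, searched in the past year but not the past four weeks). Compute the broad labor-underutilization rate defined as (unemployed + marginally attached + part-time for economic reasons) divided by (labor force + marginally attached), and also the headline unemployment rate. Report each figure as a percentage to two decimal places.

Broad underutilization rate ≈ 8.12%; headline unemployment rate ≈ 3.64%.

Labor force = 149.58 + 5.65 = 155.23 million.
Numerator = 5.65 + 1.28 + 5.78 = 12.71 million.
Denominator = 155.23 + 1.28 = 156.51 million.
Broad rate = 12.71 / 156.51 = 8.12%.
Headline unemployment rate = 5.65 / 155.23 = 3.64%.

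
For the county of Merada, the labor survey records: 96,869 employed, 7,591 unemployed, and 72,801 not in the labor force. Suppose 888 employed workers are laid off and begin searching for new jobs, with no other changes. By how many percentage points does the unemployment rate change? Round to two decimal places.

Initially, labor force = 96,869 + 7,591 = 104,460, so u = 7,591/104,460 = 7.27%.
After the change, employed falls and unemployed rises by 888; labor force unchanged → E = 95,981, U = 8,479, labor force = 104,460.
New unemployment rate = 8,479 / 104,460 = 8.12%.
Change = 8.12% − 7.27% = +0.85 percentage points.

The unemployment rate changes by +0.85 percentage points.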